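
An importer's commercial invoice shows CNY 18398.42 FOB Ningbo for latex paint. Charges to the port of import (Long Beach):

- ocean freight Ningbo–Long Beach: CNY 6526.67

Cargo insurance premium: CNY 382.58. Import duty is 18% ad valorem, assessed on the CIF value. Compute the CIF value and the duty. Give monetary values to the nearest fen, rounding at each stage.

CIF value: CNY 25307.67; import duty: CNY 4555.38

CIF = FOB price + freight + insurance
CIF = 18398.42 + 6526.67 + 382.58 = 25307.67
Import duty = 25307.67 × 18% = 4555.38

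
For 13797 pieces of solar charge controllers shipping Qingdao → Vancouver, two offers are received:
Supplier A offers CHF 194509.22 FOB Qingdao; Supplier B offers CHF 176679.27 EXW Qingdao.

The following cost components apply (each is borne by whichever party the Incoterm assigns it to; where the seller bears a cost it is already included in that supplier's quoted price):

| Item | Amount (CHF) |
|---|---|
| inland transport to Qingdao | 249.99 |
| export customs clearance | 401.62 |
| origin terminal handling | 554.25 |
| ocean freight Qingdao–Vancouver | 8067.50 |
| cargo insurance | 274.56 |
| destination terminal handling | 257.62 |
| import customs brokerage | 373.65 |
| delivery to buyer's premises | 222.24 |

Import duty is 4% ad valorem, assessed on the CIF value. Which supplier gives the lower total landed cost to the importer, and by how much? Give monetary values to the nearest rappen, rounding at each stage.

Supplier A (FOB):
CIF value = FOB price + freight + insurance = 194509.22 + 8067.50 + 274.56 = 202851.28
Import duty = 202851.28 × 4% = 8114.05
Buyer bears (A): 8067.50 + 274.56 + 257.62 + 373.65 + 222.24 = 9195.57
Landed cost (A) = invoice 194509.22 + 9195.57 + duty 8114.05 = 211818.84
Supplier B (EXW):
CIF value = EXW price + inland to port + export clearance + origin terminal + freight + insurance = 176679.27 + 249.99 + 401.62 + 554.25 + 8067.50 + 274.56 = 186227.19
Import duty = 186227.19 × 4% = 7449.09
Buyer bears (B): 249.99 + 401.62 + 554.25 + 8067.50 + 274.56 + 257.62 + 373.65 + 222.24 = 10401.43
Landed cost (B) = invoice 176679.27 + 10401.43 + duty 7449.09 = 194529.79
Difference = |211818.84 − 194529.79| = 17289.05

Supplier B is cheaper by CHF 17289.05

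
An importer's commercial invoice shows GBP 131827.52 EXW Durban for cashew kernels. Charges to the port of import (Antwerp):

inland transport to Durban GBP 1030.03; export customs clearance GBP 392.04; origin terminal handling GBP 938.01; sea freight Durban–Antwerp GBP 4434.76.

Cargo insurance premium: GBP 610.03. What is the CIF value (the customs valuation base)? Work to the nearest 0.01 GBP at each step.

CIF = EXW price + pre-shipment costs + freight + insurance
CIF = 131827.52 + 1030.03 + 392.04 + 938.01 + 4434.76 + 610.03 = 139232.39

CIF value: GBP 139232.39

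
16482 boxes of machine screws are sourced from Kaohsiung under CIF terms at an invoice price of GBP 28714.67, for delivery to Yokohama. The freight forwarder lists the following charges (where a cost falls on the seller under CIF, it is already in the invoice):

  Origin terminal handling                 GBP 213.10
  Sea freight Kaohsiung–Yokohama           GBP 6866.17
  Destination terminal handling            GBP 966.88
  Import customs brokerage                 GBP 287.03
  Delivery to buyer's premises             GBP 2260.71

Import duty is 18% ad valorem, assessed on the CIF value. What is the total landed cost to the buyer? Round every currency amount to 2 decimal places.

Total landed cost: GBP 37397.93

CIF: the seller pays costs through ocean freight and marine insurance to the destination port.
Already in the invoice (seller's account under CIF): origin terminal, freight — exclude.
The CIF price already equals the CIF value: 28714.67
Import duty = 28714.67 × 18% = 5168.64
Buyer bears: destination terminal 966.88 + brokerage 287.03 + delivery 2260.71 + duty 5168.64 = 8683.26
Landed cost = invoice 28714.67 + 8683.26 = 37397.93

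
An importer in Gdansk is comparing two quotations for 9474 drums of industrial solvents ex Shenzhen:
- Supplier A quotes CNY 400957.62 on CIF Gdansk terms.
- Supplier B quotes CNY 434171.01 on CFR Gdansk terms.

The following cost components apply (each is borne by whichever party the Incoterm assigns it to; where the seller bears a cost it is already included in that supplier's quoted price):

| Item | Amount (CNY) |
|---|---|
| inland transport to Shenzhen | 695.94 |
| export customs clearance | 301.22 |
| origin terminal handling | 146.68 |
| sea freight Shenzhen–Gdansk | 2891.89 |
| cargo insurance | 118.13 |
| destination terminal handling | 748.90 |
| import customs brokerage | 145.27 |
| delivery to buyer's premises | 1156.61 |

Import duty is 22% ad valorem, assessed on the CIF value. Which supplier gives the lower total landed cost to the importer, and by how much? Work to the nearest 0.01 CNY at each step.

Supplier A (CIF):
The CIF price already equals the CIF value: 400957.62
Import duty = 400957.62 × 22% = 88210.68
Buyer bears (A): 748.90 + 145.27 + 1156.61 = 2050.78
Landed cost (A) = invoice 400957.62 + 2050.78 + duty 88210.68 = 491219.08
Supplier B (CFR):
CIF value = CFR price + insurance = 434171.01 + 118.13 = 434289.14
Import duty = 434289.14 × 22% = 95543.61
Buyer bears (B): 118.13 + 748.90 + 145.27 + 1156.61 = 2168.91
Landed cost (B) = invoice 434171.01 + 2168.91 + duty 95543.61 = 531883.53
Difference = |491219.08 − 531883.53| = 40664.45

Supplier A is cheaper by CNY 40664.45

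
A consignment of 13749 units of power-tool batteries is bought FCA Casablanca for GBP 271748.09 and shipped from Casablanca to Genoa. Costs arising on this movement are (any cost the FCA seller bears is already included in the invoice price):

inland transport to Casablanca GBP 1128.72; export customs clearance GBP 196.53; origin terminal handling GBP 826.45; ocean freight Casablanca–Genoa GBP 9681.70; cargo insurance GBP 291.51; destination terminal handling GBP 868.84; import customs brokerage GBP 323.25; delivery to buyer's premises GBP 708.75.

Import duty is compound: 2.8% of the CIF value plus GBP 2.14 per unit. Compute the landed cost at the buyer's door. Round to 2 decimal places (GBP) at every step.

Total landed cost: GBP 321782.79

FCA: the seller delivers export-cleared goods to the carrier; the buyer bears costs from that point.
Already in the invoice (seller's account under FCA): inland to port, export clearance — exclude.
CIF value = FCA price + origin terminal + freight + insurance = 271748.09 + 826.45 + 9681.70 + 291.51 = 282547.75
Ad valorem component: 282547.75 × 2.8% = 7911.34
Specific component: 13749 × 2.14 = 29422.86
Import duty = 7911.34 + 29422.86 = 37334.20
Buyer bears: origin terminal 826.45 + freight 9681.70 + insurance 291.51 + destination terminal 868.84 + brokerage 323.25 + delivery 708.75 + duty 37334.20 = 50034.70
Landed cost = invoice 271748.09 + 50034.70 = 321782.79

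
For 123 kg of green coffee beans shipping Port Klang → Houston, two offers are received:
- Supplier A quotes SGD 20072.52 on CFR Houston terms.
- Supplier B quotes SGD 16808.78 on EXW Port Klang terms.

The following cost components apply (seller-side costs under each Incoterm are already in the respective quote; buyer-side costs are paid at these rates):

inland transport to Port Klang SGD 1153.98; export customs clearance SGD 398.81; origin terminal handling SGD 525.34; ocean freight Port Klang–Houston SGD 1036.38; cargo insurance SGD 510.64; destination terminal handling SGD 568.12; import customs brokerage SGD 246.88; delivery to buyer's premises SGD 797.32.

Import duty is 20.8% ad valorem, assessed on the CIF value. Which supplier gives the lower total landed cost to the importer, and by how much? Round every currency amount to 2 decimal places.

Supplier A (CFR):
CIF value = CFR price + insurance = 20072.52 + 510.64 = 20583.16
Import duty = 20583.16 × 20.8% = 4281.30
Buyer bears (A): 510.64 + 568.12 + 246.88 + 797.32 = 2122.96
Landed cost (A) = invoice 20072.52 + 2122.96 + duty 4281.30 = 26476.78
Supplier B (EXW):
CIF value = EXW price + inland to port + export clearance + origin terminal + freight + insurance = 16808.78 + 1153.98 + 398.81 + 525.34 + 1036.38 + 510.64 = 20433.93
Import duty = 20433.93 × 20.8% = 4250.26
Buyer bears (B): 1153.98 + 398.81 + 525.34 + 1036.38 + 510.64 + 568.12 + 246.88 + 797.32 = 5237.47
Landed cost (B) = invoice 16808.78 + 5237.47 + duty 4250.26 = 26296.51
Difference = |26476.78 − 26296.51| = 180.27

Supplier B is cheaper by SGD 180.27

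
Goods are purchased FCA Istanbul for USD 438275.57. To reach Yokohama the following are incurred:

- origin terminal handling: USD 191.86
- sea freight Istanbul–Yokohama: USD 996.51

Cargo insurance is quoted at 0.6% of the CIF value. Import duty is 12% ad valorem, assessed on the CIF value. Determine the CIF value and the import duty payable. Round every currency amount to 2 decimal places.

CIF value: USD 442116.64; import duty: USD 53054.00

Let C be the CIF value. C = FCA price + pre-shipment costs + freight + 0.6% × C
C − 0.6% × C = 438275.57 + 191.86 + 996.51
0.994 × C = 439463.94
C = 439463.94 / 0.994 = 442116.64
Insurance premium = 0.6% × 442116.64 = 2652.70
Import duty = 442116.64 × 12% = 53054.00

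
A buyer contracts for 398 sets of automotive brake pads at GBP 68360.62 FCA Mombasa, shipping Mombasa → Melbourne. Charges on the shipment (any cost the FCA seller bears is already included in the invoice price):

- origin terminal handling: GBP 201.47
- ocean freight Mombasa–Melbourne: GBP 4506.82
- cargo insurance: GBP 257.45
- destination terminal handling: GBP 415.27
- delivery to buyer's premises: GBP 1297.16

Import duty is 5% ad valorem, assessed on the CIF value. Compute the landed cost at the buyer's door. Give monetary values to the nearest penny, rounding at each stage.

FCA: the seller delivers export-cleared goods to the carrier; the buyer bears costs from that point.
CIF value = FCA price + origin terminal + freight + insurance = 68360.62 + 201.47 + 4506.82 + 257.45 = 73326.36
Import duty = 73326.36 × 5% = 3666.32
Buyer bears: origin terminal 201.47 + freight 4506.82 + insurance 257.45 + destination terminal 415.27 + delivery 1297.16 + duty 3666.32 = 10344.49
Landed cost = invoice 68360.62 + 10344.49 = 78705.11

Total landed cost: GBP 78705.11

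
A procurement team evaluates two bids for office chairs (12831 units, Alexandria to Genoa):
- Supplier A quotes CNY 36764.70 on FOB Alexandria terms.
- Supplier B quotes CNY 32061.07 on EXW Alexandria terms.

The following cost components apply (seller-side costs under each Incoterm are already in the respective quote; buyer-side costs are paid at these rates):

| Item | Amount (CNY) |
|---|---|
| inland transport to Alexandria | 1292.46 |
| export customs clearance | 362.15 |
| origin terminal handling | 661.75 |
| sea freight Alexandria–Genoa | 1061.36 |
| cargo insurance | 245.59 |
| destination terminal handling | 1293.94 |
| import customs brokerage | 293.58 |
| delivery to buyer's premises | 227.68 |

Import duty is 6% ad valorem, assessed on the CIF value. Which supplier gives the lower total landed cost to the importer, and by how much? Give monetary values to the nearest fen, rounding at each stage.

Supplier A (FOB):
CIF value = FOB price + freight + insurance = 36764.70 + 1061.36 + 245.59 = 38071.65
Import duty = 38071.65 × 6% = 2284.30
Buyer bears (A): 1061.36 + 245.59 + 1293.94 + 293.58 + 227.68 = 3122.15
Landed cost (A) = invoice 36764.70 + 3122.15 + duty 2284.30 = 42171.15
Supplier B (EXW):
CIF value = EXW price + inland to port + export clearance + origin terminal + freight + insurance = 32061.07 + 1292.46 + 362.15 + 661.75 + 1061.36 + 245.59 = 35684.38
Import duty = 35684.38 × 6% = 2141.06
Buyer bears (B): 1292.46 + 362.15 + 661.75 + 1061.36 + 245.59 + 1293.94 + 293.58 + 227.68 = 5438.51
Landed cost (B) = invoice 32061.07 + 5438.51 + duty 2141.06 = 39640.64
Difference = |42171.15 − 39640.64| = 2530.51

Supplier B is cheaper by CNY 2530.51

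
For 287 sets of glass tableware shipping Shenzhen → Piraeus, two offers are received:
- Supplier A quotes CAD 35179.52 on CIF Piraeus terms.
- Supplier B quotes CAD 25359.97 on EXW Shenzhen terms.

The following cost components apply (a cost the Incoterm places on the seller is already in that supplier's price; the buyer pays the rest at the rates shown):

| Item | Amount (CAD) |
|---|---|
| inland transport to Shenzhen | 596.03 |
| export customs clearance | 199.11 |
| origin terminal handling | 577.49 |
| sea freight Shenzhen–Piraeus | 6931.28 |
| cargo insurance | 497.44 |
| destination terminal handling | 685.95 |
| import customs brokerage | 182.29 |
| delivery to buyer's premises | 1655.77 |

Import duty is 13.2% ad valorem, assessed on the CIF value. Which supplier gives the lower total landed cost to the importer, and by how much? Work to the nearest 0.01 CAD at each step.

Supplier A (CIF):
The CIF price already equals the CIF value: 35179.52
Import duty = 35179.52 × 13.2% = 4643.70
Buyer bears (A): 685.95 + 182.29 + 1655.77 = 2524.01
Landed cost (A) = invoice 35179.52 + 2524.01 + duty 4643.70 = 42347.23
Supplier B (EXW):
CIF value = EXW price + inland to port + export clearance + origin terminal + freight + insurance = 25359.97 + 596.03 + 199.11 + 577.49 + 6931.28 + 497.44 = 34161.32
Import duty = 34161.32 × 13.2% = 4509.29
Buyer bears (B): 596.03 + 199.11 + 577.49 + 6931.28 + 497.44 + 685.95 + 182.29 + 1655.77 = 11325.36
Landed cost (B) = invoice 25359.97 + 11325.36 + duty 4509.29 = 41194.62
Difference = |42347.23 − 41194.62| = 1152.61

Supplier B is cheaper by CAD 1152.61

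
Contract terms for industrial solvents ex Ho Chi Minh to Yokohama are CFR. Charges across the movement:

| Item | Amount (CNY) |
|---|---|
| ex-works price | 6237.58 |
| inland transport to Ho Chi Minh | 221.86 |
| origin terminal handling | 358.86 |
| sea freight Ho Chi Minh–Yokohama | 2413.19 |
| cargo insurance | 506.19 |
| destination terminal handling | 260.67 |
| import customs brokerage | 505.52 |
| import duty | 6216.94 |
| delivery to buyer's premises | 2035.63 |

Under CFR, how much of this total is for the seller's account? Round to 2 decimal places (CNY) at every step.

Seller's account: CNY 9231.49

CFR: the seller pays costs through ocean freight to the destination port, but not insurance.
Seller's account: goods 6237.58 + inland to port 221.86 + origin terminal 358.86 + freight 2413.19 = 9231.49
Buyer's account: insurance 506.19 + destination terminal 260.67 + brokerage 505.52 + duty 6216.94 + delivery 2035.63 = 9524.95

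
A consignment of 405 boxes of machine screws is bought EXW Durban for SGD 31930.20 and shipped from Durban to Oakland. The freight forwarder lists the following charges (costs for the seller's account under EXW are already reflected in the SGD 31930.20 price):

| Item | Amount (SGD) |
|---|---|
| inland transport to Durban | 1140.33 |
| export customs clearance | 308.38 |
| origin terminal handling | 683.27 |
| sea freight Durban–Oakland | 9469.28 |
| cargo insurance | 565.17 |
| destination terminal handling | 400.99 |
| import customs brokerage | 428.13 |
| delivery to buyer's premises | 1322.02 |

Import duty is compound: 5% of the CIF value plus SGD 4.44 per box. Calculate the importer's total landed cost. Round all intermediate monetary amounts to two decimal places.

Total landed cost: SGD 50250.80

EXW: the seller makes goods available at their premises; the buyer bears all onward costs.
CIF value = EXW price + inland to port + export clearance + origin terminal + freight + insurance = 31930.20 + 1140.33 + 308.38 + 683.27 + 9469.28 + 565.17 = 44096.63
Ad valorem component: 44096.63 × 5% = 2204.83
Specific component: 405 × 4.44 = 1798.20
Import duty = 2204.83 + 1798.20 = 4003.03
Buyer bears: inland to port 1140.33 + export clearance 308.38 + origin terminal 683.27 + freight 9469.28 + insurance 565.17 + destination terminal 400.99 + brokerage 428.13 + delivery 1322.02 + duty 4003.03 = 18320.60
Landed cost = invoice 31930.20 + 18320.60 = 50250.80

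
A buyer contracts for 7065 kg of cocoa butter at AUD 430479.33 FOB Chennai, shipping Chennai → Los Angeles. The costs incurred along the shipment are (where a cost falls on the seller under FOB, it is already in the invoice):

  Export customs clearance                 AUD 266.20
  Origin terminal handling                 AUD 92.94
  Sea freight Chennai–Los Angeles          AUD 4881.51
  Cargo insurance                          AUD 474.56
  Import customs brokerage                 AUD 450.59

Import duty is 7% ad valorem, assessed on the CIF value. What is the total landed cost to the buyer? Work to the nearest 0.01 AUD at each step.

FOB: the seller bears costs until goods are on board at the origin port; the buyer bears freight, insurance and all costs thereafter.
Already in the invoice (seller's account under FOB): export clearance, origin terminal — exclude.
CIF value = FOB price + freight + insurance = 430479.33 + 4881.51 + 474.56 = 435835.40
Import duty = 435835.40 × 7% = 30508.48
Buyer bears: freight 4881.51 + insurance 474.56 + brokerage 450.59 + duty 30508.48 = 36315.14
Landed cost = invoice 430479.33 + 36315.14 = 466794.47

Total landed cost: AUD 466794.47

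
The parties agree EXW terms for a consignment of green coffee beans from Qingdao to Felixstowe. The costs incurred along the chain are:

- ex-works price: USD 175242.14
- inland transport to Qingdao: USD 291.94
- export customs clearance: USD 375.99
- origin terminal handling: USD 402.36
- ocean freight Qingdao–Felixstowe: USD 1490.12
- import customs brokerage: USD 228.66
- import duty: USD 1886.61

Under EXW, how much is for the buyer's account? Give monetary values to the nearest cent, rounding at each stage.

Buyer's account: USD 4675.68

EXW: the seller makes goods available at their premises; the buyer bears all onward costs.
Seller's account: goods 175242.14 = 175242.14
Buyer's account: inland to port 291.94 + export clearance 375.99 + origin terminal 402.36 + freight 1490.12 + brokerage 228.66 + duty 1886.61 = 4675.68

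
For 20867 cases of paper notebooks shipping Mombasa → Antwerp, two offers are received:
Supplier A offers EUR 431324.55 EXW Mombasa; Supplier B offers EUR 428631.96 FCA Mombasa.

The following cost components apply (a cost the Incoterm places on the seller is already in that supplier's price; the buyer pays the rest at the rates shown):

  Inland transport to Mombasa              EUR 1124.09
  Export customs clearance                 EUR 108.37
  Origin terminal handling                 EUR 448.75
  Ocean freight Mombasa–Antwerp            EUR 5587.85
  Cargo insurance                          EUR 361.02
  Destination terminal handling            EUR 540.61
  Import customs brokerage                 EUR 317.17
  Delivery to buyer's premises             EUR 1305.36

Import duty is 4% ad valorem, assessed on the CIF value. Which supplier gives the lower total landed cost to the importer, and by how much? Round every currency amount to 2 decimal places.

Supplier B is cheaper by EUR 4082.06

Supplier A (EXW):
CIF value = EXW price + inland to port + export clearance + origin terminal + freight + insurance = 431324.55 + 1124.09 + 108.37 + 448.75 + 5587.85 + 361.02 = 438954.63
Import duty = 438954.63 × 4% = 17558.19
Buyer bears (A): 1124.09 + 108.37 + 448.75 + 5587.85 + 361.02 + 540.61 + 317.17 + 1305.36 = 9793.22
Landed cost (A) = invoice 431324.55 + 9793.22 + duty 17558.19 = 458675.96
Supplier B (FCA):
CIF value = FCA price + origin terminal + freight + insurance = 428631.96 + 448.75 + 5587.85 + 361.02 = 435029.58
Import duty = 435029.58 × 4% = 17401.18
Buyer bears (B): 448.75 + 5587.85 + 361.02 + 540.61 + 317.17 + 1305.36 = 8560.76
Landed cost (B) = invoice 428631.96 + 8560.76 + duty 17401.18 = 454593.90
Difference = |458675.96 − 454593.90| = 4082.06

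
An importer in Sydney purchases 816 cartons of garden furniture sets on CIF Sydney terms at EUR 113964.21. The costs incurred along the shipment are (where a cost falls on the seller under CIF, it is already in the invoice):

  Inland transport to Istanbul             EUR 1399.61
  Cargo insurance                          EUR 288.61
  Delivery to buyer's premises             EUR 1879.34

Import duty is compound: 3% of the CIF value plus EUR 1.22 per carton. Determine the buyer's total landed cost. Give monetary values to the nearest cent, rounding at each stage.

Total landed cost: EUR 120258.00

CIF: the seller pays costs through ocean freight and marine insurance to the destination port.
Already in the invoice (seller's account under CIF): inland to port, insurance — exclude.
The CIF price already equals the CIF value: 113964.21
Ad valorem component: 113964.21 × 3% = 3418.93
Specific component: 816 × 1.22 = 995.52
Import duty = 3418.93 + 995.52 = 4414.45
Buyer bears: delivery 1879.34 + duty 4414.45 = 6293.79
Landed cost = invoice 113964.21 + 6293.79 = 120258.00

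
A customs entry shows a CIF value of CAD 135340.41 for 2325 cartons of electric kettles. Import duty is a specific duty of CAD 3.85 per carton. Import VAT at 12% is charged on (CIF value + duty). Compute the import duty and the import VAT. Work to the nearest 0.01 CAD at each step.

Import duty: CAD 8951.25; import VAT: CAD 17315.00

Import duty = 2325 × 3.85 = 8951.25
VAT base = CIF + duty = 135340.41 + 8951.25 = 144291.66
Import VAT = 144291.66 × 12% = 17315.00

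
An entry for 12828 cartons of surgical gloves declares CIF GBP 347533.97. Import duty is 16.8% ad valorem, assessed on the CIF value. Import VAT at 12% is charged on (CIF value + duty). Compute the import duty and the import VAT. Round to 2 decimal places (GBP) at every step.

Import duty = 347533.97 × 16.8% = 58385.71
VAT base = CIF + duty = 347533.97 + 58385.71 = 405919.68
Import VAT = 405919.68 × 12% = 48710.36

Import duty: GBP 58385.71; import VAT: GBP 48710.36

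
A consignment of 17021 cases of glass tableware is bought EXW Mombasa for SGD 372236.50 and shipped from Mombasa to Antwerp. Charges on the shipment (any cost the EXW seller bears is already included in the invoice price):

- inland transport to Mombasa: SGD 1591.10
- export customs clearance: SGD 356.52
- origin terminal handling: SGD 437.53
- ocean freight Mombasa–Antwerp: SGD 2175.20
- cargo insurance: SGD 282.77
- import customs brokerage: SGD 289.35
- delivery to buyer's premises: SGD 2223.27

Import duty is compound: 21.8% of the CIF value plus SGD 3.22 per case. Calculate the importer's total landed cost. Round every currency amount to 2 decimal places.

EXW: the seller makes goods available at their premises; the buyer bears all onward costs.
CIF value = EXW price + inland to port + export clearance + origin terminal + freight + insurance = 372236.50 + 1591.10 + 356.52 + 437.53 + 2175.20 + 282.77 = 377079.62
Ad valorem component: 377079.62 × 21.8% = 82203.36
Specific component: 17021 × 3.22 = 54807.62
Import duty = 82203.36 + 54807.62 = 137010.98
Buyer bears: inland to port 1591.10 + export clearance 356.52 + origin terminal 437.53 + freight 2175.20 + insurance 282.77 + brokerage 289.35 + delivery 2223.27 + duty 137010.98 = 144366.72
Landed cost = invoice 372236.50 + 144366.72 = 516603.22

Total landed cost: SGD 516603.22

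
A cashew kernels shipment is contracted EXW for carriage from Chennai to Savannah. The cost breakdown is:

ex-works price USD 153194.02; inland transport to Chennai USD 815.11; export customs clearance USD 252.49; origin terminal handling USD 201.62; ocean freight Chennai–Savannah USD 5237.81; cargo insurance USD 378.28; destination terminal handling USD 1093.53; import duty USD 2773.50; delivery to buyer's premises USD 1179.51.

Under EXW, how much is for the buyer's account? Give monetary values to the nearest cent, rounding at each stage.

Buyer's account: USD 11931.85

EXW: the seller makes goods available at their premises; the buyer bears all onward costs.
Seller's account: goods 153194.02 = 153194.02
Buyer's account: inland to port 815.11 + export clearance 252.49 + origin terminal 201.62 + freight 5237.81 + insurance 378.28 + destination terminal 1093.53 + duty 2773.50 + delivery 1179.51 = 11931.85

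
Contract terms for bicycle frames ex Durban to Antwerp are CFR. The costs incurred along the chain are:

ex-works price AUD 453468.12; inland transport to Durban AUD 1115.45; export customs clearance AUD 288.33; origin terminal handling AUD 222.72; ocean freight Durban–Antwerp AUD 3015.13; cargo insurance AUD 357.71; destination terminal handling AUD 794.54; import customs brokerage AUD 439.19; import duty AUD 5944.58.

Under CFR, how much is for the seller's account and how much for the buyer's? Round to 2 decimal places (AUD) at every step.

Seller: AUD 458109.75; buyer: AUD 7536.02

CFR: the seller pays costs through ocean freight to the destination port, but not insurance.
Seller's account: goods 453468.12 + inland to port 1115.45 + export clearance 288.33 + origin terminal 222.72 + freight 3015.13 = 458109.75
Buyer's account: insurance 357.71 + destination terminal 794.54 + brokerage 439.19 + duty 5944.58 = 7536.02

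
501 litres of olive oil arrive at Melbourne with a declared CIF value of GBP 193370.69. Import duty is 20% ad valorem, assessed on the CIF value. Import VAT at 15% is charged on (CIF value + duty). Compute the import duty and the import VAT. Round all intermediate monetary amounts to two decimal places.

Import duty = 193370.69 × 20% = 38674.14
VAT base = CIF + duty = 193370.69 + 38674.14 = 232044.83
Import VAT = 232044.83 × 15% = 34806.72

Import duty: GBP 38674.14; import VAT: GBP 34806.72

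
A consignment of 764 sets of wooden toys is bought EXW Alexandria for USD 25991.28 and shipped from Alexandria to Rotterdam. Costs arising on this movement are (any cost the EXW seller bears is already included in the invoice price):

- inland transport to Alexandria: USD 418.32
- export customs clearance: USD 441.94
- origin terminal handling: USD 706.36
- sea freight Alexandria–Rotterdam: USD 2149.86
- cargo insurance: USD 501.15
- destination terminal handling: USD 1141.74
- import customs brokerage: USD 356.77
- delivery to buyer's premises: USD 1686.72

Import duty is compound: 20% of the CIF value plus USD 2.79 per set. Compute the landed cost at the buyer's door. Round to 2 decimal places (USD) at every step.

EXW: the seller makes goods available at their premises; the buyer bears all onward costs.
CIF value = EXW price + inland to port + export clearance + origin terminal + freight + insurance = 25991.28 + 418.32 + 441.94 + 706.36 + 2149.86 + 501.15 = 30208.91
Ad valorem component: 30208.91 × 20% = 6041.78
Specific component: 764 × 2.79 = 2131.56
Import duty = 6041.78 + 2131.56 = 8173.34
Buyer bears: inland to port 418.32 + export clearance 441.94 + origin terminal 706.36 + freight 2149.86 + insurance 501.15 + destination terminal 1141.74 + brokerage 356.77 + delivery 1686.72 + duty 8173.34 = 15576.20
Landed cost = invoice 25991.28 + 15576.20 = 41567.48

Total landed cost: USD 41567.48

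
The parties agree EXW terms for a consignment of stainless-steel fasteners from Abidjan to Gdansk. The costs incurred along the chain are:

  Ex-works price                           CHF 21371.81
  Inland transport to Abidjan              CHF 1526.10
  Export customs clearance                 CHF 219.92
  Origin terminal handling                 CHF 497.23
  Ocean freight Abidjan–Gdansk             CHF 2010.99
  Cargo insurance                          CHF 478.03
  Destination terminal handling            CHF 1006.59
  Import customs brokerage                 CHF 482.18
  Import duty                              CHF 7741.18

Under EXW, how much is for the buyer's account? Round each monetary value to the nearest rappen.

EXW: the seller makes goods available at their premises; the buyer bears all onward costs.
Seller's account: goods 21371.81 = 21371.81
Buyer's account: inland to port 1526.10 + export clearance 219.92 + origin terminal 497.23 + freight 2010.99 + insurance 478.03 + destination terminal 1006.59 + brokerage 482.18 + duty 7741.18 = 13962.22

Buyer's account: CHF 13962.22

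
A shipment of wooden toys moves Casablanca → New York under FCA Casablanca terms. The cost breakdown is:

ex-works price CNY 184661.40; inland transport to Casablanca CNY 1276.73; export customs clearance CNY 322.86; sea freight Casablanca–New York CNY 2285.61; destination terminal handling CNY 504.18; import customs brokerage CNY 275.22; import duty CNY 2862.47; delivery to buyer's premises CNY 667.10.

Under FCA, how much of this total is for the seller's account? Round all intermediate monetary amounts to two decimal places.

Seller's account: CNY 186260.99

FCA: the seller delivers export-cleared goods to the carrier; the buyer bears costs from that point.
Seller's account: goods 184661.40 + inland to port 1276.73 + export clearance 322.86 = 186260.99
Buyer's account: freight 2285.61 + destination terminal 504.18 + brokerage 275.22 + duty 2862.47 + delivery 667.10 = 6594.58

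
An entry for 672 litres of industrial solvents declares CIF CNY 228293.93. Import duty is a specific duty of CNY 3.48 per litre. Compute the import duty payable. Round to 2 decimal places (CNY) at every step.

Import duty = 672 × 3.48 = 2338.56

Import duty: CNY 2338.56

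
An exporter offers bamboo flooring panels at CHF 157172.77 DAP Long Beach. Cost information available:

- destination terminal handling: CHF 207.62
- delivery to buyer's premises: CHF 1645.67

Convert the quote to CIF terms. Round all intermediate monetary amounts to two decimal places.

From DAP to CIF, the seller no longer bears: destination terminal, delivery.
CIF price = 157172.77 − 207.62 − 1645.67 = 155319.48

CIF price: CHF 155319.48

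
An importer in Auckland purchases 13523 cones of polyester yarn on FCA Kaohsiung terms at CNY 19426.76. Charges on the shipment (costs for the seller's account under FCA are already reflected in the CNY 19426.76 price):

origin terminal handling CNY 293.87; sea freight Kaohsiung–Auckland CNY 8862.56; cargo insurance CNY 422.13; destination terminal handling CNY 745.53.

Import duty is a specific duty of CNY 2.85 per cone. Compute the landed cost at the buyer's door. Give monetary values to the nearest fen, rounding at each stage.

Total landed cost: CNY 68291.40

FCA: the seller delivers export-cleared goods to the carrier; the buyer bears costs from that point.
CIF value = FCA price + origin terminal + freight + insurance = 19426.76 + 293.87 + 8862.56 + 422.13 = 29005.32
Import duty = 13523 × 2.85 = 38540.55
Buyer bears: origin terminal 293.87 + freight 8862.56 + insurance 422.13 + destination terminal 745.53 + duty 38540.55 = 48864.64
Landed cost = invoice 19426.76 + 48864.64 = 68291.40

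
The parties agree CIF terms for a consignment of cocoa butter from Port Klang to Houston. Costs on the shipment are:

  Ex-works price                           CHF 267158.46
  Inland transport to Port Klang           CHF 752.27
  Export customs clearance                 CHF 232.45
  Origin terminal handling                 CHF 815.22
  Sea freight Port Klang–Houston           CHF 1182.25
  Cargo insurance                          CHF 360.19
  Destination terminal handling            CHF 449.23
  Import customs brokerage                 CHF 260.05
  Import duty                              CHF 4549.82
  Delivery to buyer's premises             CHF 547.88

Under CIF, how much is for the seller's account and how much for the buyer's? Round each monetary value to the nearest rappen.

CIF: the seller pays costs through ocean freight and marine insurance to the destination port.
Seller's account: goods 267158.46 + inland to port 752.27 + export clearance 232.45 + origin terminal 815.22 + freight 1182.25 + insurance 360.19 = 270500.84
Buyer's account: destination terminal 449.23 + brokerage 260.05 + duty 4549.82 + delivery 547.88 = 5806.98

Seller: CHF 270500.84; buyer: CHF 5806.98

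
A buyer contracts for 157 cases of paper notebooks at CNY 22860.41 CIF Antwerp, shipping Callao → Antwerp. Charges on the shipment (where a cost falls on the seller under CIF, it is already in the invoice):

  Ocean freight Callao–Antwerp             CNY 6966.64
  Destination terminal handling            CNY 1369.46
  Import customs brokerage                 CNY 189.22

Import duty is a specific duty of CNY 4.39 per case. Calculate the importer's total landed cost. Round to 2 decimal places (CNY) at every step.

Total landed cost: CNY 25108.32

CIF: the seller pays costs through ocean freight and marine insurance to the destination port.
Already in the invoice (seller's account under CIF): freight — exclude.
The CIF price already equals the CIF value: 22860.41
Import duty = 157 × 4.39 = 689.23
Buyer bears: destination terminal 1369.46 + brokerage 189.22 + duty 689.23 = 2247.91
Landed cost = invoice 22860.41 + 2247.91 = 25108.32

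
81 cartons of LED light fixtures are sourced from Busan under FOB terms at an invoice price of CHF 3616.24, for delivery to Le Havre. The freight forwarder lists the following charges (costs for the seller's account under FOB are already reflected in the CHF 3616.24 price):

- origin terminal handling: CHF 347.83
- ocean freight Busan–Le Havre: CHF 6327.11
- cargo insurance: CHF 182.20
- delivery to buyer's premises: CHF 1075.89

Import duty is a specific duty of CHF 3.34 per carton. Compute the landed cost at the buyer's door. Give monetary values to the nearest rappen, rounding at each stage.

FOB: the seller bears costs until goods are on board at the origin port; the buyer bears freight, insurance and all costs thereafter.
Already in the invoice (seller's account under FOB): origin terminal — exclude.
CIF value = FOB price + freight + insurance = 3616.24 + 6327.11 + 182.20 = 10125.55
Import duty = 81 × 3.34 = 270.54
Buyer bears: freight 6327.11 + insurance 182.20 + delivery 1075.89 + duty 270.54 = 7855.74
Landed cost = invoice 3616.24 + 7855.74 = 11471.98

Total landed cost: CHF 11471.98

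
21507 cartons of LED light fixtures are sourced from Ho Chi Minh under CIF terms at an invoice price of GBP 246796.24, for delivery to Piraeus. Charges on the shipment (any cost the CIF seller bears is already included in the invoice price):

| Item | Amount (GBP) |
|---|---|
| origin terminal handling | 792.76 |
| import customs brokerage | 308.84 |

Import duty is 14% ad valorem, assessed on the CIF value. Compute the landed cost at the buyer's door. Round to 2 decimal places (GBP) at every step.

CIF: the seller pays costs through ocean freight and marine insurance to the destination port.
Already in the invoice (seller's account under CIF): origin terminal — exclude.
The CIF price already equals the CIF value: 246796.24
Import duty = 246796.24 × 14% = 34551.47
Buyer bears: brokerage 308.84 + duty 34551.47 = 34860.31
Landed cost = invoice 246796.24 + 34860.31 = 281656.55

Total landed cost: GBP 281656.55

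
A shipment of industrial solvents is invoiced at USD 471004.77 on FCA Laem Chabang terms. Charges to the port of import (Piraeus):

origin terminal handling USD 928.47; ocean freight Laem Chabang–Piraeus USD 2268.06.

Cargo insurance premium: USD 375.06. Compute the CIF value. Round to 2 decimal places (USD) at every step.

CIF value: USD 474576.36

CIF = FCA price + pre-shipment costs + freight + insurance
CIF = 471004.77 + 928.47 + 2268.06 + 375.06 = 474576.36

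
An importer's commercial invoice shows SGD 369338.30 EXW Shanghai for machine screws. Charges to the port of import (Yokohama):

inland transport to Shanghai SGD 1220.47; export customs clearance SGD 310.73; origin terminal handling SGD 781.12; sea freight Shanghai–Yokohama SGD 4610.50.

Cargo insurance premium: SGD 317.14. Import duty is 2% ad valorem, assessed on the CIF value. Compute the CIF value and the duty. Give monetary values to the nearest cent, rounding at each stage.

CIF value: SGD 376578.26; import duty: SGD 7531.57

CIF = EXW price + pre-shipment costs + freight + insurance
CIF = 369338.30 + 1220.47 + 310.73 + 781.12 + 4610.50 + 317.14 = 376578.26
Import duty = 376578.26 × 2% = 7531.57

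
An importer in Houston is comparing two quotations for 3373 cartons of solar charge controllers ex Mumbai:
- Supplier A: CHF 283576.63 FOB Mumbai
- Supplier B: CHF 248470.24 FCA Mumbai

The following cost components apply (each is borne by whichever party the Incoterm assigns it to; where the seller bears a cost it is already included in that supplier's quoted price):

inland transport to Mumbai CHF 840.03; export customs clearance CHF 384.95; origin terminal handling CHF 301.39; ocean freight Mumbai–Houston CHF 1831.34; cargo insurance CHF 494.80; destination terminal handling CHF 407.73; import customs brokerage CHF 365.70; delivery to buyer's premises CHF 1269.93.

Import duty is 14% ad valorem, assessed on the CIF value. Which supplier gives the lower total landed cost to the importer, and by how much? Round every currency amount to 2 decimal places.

Supplier A (FOB):
CIF value = FOB price + freight + insurance = 283576.63 + 1831.34 + 494.80 = 285902.77
Import duty = 285902.77 × 14% = 40026.39
Buyer bears (A): 1831.34 + 494.80 + 407.73 + 365.70 + 1269.93 = 4369.50
Landed cost (A) = invoice 283576.63 + 4369.50 + duty 40026.39 = 327972.52
Supplier B (FCA):
CIF value = FCA price + origin terminal + freight + insurance = 248470.24 + 301.39 + 1831.34 + 494.80 = 251097.77
Import duty = 251097.77 × 14% = 35153.69
Buyer bears (B): 301.39 + 1831.34 + 494.80 + 407.73 + 365.70 + 1269.93 = 4670.89
Landed cost (B) = invoice 248470.24 + 4670.89 + duty 35153.69 = 288294.82
Difference = |327972.52 − 288294.82| = 39677.70

Supplier B is cheaper by CHF 39677.70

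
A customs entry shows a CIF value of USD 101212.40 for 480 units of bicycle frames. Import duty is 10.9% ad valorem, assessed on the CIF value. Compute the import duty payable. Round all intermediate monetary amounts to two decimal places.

Import duty: USD 11032.15

Import duty = 101212.40 × 10.9% = 11032.15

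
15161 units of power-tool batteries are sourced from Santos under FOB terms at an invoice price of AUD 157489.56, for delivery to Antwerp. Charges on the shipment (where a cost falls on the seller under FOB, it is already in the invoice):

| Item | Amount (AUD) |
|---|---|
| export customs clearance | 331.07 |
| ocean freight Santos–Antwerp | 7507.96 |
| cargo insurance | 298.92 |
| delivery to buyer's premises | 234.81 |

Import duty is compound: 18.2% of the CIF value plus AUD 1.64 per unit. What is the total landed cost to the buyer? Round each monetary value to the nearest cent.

FOB: the seller bears costs until goods are on board at the origin port; the buyer bears freight, insurance and all costs thereafter.
Already in the invoice (seller's account under FOB): export clearance — exclude.
CIF value = FOB price + freight + insurance = 157489.56 + 7507.96 + 298.92 = 165296.44
Ad valorem component: 165296.44 × 18.2% = 30083.95
Specific component: 15161 × 1.64 = 24864.04
Import duty = 30083.95 + 24864.04 = 54947.99
Buyer bears: freight 7507.96 + insurance 298.92 + delivery 234.81 + duty 54947.99 = 62989.68
Landed cost = invoice 157489.56 + 62989.68 = 220479.24

Total landed cost: AUD 220479.24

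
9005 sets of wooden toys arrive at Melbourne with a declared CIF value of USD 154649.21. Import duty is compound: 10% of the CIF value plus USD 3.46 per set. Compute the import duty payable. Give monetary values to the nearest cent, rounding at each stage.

Import duty: USD 46622.22

Ad valorem component: 154649.21 × 10% = 15464.92
Specific component: 9005 × 3.46 = 31157.30
Import duty = 15464.92 + 31157.30 = 46622.22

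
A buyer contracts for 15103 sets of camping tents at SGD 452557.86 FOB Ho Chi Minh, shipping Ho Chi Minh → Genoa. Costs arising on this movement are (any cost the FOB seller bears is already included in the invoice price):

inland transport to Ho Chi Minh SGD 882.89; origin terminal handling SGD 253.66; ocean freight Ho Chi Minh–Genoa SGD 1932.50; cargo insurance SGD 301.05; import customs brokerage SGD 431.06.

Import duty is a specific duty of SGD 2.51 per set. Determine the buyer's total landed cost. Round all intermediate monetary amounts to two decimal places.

Total landed cost: SGD 493131.00

FOB: the seller bears costs until goods are on board at the origin port; the buyer bears freight, insurance and all costs thereafter.
Already in the invoice (seller's account under FOB): inland to port, origin terminal — exclude.
CIF value = FOB price + freight + insurance = 452557.86 + 1932.50 + 301.05 = 454791.41
Import duty = 15103 × 2.51 = 37908.53
Buyer bears: freight 1932.50 + insurance 301.05 + brokerage 431.06 + duty 37908.53 = 40573.14
Landed cost = invoice 452557.86 + 40573.14 = 493131.00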